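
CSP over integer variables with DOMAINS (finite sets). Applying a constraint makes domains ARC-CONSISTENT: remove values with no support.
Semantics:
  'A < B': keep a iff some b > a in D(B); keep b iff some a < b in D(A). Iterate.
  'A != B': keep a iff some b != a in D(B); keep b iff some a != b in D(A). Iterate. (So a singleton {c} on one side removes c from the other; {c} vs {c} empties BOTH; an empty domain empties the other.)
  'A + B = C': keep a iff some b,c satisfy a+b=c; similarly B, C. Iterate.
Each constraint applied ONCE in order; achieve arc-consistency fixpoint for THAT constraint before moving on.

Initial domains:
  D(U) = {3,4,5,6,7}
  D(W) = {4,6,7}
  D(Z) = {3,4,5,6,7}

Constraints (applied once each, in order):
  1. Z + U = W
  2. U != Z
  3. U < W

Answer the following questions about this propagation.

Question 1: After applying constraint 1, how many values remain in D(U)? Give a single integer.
Answer: 2

Derivation:
Constraint 1 (Z + U = W) on D(Z)={3,4,5,6,7} D(U)={3,4,5,6,7} D(W)={4,6,7}: Z {3,4,5,6,7}->{3,4}; U {3,4,5,6,7}->{3,4}; W {4,6,7}->{6,7}
So after constraint 1: D(U)={3,4}, size = 2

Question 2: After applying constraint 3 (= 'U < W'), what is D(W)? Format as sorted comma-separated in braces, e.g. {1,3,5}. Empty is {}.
Constraint 1 (Z + U = W) on D(Z)={3,4,5,6,7} D(U)={3,4,5,6,7} D(W)={4,6,7}: Z {3,4,5,6,7}->{3,4}; U {3,4,5,6,7}->{3,4}; W {4,6,7}->{6,7}
Constraint 2 (U != Z) on D(U)={3,4} D(Z)={3,4}: no change
Constraint 3 (U < W) on D(U)={3,4} D(W)={6,7}: no change
So after constraint 3: D(W) = {6,7}

Answer: {6,7}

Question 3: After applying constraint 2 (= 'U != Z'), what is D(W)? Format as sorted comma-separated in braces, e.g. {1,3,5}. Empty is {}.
Constraint 1 (Z + U = W) on D(Z)={3,4,5,6,7} D(U)={3,4,5,6,7} D(W)={4,6,7}: Z {3,4,5,6,7}->{3,4}; U {3,4,5,6,7}->{3,4}; W {4,6,7}->{6,7}
Constraint 2 (U != Z) on D(U)={3,4} D(Z)={3,4}: no change
So after constraint 2: D(W) = {6,7}

Answer: {6,7}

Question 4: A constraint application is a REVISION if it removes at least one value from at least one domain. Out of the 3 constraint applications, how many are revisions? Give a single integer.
Answer: 1

Derivation:
Constraint 1 (Z + U = W) on D(Z)={3,4,5,6,7} D(U)={3,4,5,6,7} D(W)={4,6,7}: Z {3,4,5,6,7}->{3,4}; U {3,4,5,6,7}->{3,4}; W {4,6,7}->{6,7} => REVISION
Constraint 2 (U != Z) on D(U)={3,4} D(Z)={3,4}: no change => not a revision
Constraint 3 (U < W) on D(U)={3,4} D(W)={6,7}: no change => not a revision
Total revisions = 1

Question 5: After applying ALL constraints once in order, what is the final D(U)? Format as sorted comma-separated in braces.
Answer: {3,4}

Derivation:
Constraint 1 (Z + U = W) on D(Z)={3,4,5,6,7} D(U)={3,4,5,6,7} D(W)={4,6,7}: Z {3,4,5,6,7}->{3,4}; U {3,4,5,6,7}->{3,4}; W {4,6,7}->{6,7}
Constraint 2 (U != Z) on D(U)={3,4} D(Z)={3,4}: no change
Constraint 3 (U < W) on D(U)={3,4} D(W)={6,7}: no change
So after all 3 constraints: D(U) = {3,4}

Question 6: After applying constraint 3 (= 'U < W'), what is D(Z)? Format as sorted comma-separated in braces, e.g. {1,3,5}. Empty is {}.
Constraint 1 (Z + U = W) on D(Z)={3,4,5,6,7} D(U)={3,4,5,6,7} D(W)={4,6,7}: Z {3,4,5,6,7}->{3,4}; U {3,4,5,6,7}->{3,4}; W {4,6,7}->{6,7}
Constraint 2 (U != Z) on D(U)={3,4} D(Z)={3,4}: no change
Constraint 3 (U < W) on D(U)={3,4} D(W)={6,7}: no change
So after constraint 3: D(Z) = {3,4}

Answer: {3,4}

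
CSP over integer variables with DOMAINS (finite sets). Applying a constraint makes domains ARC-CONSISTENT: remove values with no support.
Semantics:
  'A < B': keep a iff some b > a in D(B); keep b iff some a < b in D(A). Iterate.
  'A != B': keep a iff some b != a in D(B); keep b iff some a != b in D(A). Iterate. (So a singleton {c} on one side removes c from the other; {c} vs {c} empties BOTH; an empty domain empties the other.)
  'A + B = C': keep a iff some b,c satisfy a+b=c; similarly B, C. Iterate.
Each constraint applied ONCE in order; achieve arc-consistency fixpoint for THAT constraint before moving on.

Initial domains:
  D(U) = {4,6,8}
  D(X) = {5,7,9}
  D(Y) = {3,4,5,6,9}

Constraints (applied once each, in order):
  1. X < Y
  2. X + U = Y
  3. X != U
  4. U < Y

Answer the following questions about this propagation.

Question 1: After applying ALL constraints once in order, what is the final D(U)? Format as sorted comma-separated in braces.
Answer: {4}

Derivation:
Constraint 1 (X < Y) on D(X)={5,7,9} D(Y)={3,4,5,6,9}: X {5,7,9}->{5,7}; Y {3,4,5,6,9}->{6,9}
Constraint 2 (X + U = Y) on D(X)={5,7} D(U)={4,6,8} D(Y)={6,9}: X {5,7}->{5}; U {4,6,8}->{4}; Y {6,9}->{9}
Constraint 3 (X != U) on D(X)={5} D(U)={4}: no change
Constraint 4 (U < Y) on D(U)={4} D(Y)={9}: no change
So after all 4 constraints: D(U) = {4}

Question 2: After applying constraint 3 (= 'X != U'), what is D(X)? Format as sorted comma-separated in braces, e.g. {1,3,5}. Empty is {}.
Constraint 1 (X < Y) on D(X)={5,7,9} D(Y)={3,4,5,6,9}: X {5,7,9}->{5,7}; Y {3,4,5,6,9}->{6,9}
Constraint 2 (X + U = Y) on D(X)={5,7} D(U)={4,6,8} D(Y)={6,9}: X {5,7}->{5}; U {4,6,8}->{4}; Y {6,9}->{9}
Constraint 3 (X != U) on D(X)={5} D(U)={4}: no change
So after constraint 3: D(X) = {5}

Answer: {5}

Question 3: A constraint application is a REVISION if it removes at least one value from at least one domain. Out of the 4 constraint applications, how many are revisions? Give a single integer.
Answer: 2

Derivation:
Constraint 1 (X < Y) on D(X)={5,7,9} D(Y)={3,4,5,6,9}: X {5,7,9}->{5,7}; Y {3,4,5,6,9}->{6,9} => REVISION
Constraint 2 (X + U = Y) on D(X)={5,7} D(U)={4,6,8} D(Y)={6,9}: X {5,7}->{5}; U {4,6,8}->{4}; Y {6,9}->{9} => REVISION
Constraint 3 (X != U) on D(X)={5} D(U)={4}: no change => not a revision
Constraint 4 (U < Y) on D(U)={4} D(Y)={9}: no change => not a revision
Total revisions = 2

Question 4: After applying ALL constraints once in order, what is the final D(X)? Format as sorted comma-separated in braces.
Constraint 1 (X < Y) on D(X)={5,7,9} D(Y)={3,4,5,6,9}: X {5,7,9}->{5,7}; Y {3,4,5,6,9}->{6,9}
Constraint 2 (X + U = Y) on D(X)={5,7} D(U)={4,6,8} D(Y)={6,9}: X {5,7}->{5}; U {4,6,8}->{4}; Y {6,9}->{9}
Constraint 3 (X != U) on D(X)={5} D(U)={4}: no change
Constraint 4 (U < Y) on D(U)={4} D(Y)={9}: no change
So after all 4 constraints: D(X) = {5}

Answer: {5}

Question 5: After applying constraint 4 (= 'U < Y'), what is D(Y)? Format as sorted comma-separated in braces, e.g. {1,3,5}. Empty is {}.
Answer: {9}

Derivation:
Constraint 1 (X < Y) on D(X)={5,7,9} D(Y)={3,4,5,6,9}: X {5,7,9}->{5,7}; Y {3,4,5,6,9}->{6,9}
Constraint 2 (X + U = Y) on D(X)={5,7} D(U)={4,6,8} D(Y)={6,9}: X {5,7}->{5}; U {4,6,8}->{4}; Y {6,9}->{9}
Constraint 3 (X != U) on D(X)={5} D(U)={4}: no change
Constraint 4 (U < Y) on D(U)={4} D(Y)={9}: no change
So after constraint 4: D(Y) = {9}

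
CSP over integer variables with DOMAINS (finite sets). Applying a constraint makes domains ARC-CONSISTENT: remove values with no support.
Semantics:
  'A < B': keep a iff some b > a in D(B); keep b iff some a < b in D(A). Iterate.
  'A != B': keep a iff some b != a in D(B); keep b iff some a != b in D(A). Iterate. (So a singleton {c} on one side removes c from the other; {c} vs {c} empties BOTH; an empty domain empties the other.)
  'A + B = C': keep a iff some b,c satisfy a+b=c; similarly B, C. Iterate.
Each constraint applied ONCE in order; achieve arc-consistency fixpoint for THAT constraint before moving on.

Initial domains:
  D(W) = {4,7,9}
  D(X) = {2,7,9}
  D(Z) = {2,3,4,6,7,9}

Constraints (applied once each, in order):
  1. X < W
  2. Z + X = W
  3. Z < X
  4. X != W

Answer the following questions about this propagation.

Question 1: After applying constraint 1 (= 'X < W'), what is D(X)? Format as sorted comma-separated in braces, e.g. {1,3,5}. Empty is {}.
Constraint 1 (X < W) on D(X)={2,7,9} D(W)={4,7,9}: X {2,7,9}->{2,7}
So after constraint 1: D(X) = {2,7}

Answer: {2,7}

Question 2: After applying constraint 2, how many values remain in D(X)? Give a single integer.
Constraint 1 (X < W) on D(X)={2,7,9} D(W)={4,7,9}: X {2,7,9}->{2,7}
Constraint 2 (Z + X = W) on D(Z)={2,3,4,6,7,9} D(X)={2,7} D(W)={4,7,9}: Z {2,3,4,6,7,9}->{2,7}; W {4,7,9}->{4,9}
So after constraint 2: D(X)={2,7}, size = 2

Answer: 2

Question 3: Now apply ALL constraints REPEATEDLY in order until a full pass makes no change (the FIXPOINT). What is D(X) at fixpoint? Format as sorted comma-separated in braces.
pass 0 (initial): D(X)={2,7,9}
pass 1: W {4,7,9}->{4,9}; X {2,7,9}->{7}; Z {2,3,4,6,7,9}->{2}
pass 2: W {4,9}->{9}
pass 3: no change
Fixpoint after 3 passes: D(X) = {7}

Answer: {7}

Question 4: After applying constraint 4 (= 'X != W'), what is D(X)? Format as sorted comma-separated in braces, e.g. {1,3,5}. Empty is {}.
Constraint 1 (X < W) on D(X)={2,7,9} D(W)={4,7,9}: X {2,7,9}->{2,7}
Constraint 2 (Z + X = W) on D(Z)={2,3,4,6,7,9} D(X)={2,7} D(W)={4,7,9}: Z {2,3,4,6,7,9}->{2,7}; W {4,7,9}->{4,9}
Constraint 3 (Z < X) on D(Z)={2,7} D(X)={2,7}: Z {2,7}->{2}; X {2,7}->{7}
Constraint 4 (X != W) on D(X)={7} D(W)={4,9}: no change
So after constraint 4: D(X) = {7}

Answer: {7}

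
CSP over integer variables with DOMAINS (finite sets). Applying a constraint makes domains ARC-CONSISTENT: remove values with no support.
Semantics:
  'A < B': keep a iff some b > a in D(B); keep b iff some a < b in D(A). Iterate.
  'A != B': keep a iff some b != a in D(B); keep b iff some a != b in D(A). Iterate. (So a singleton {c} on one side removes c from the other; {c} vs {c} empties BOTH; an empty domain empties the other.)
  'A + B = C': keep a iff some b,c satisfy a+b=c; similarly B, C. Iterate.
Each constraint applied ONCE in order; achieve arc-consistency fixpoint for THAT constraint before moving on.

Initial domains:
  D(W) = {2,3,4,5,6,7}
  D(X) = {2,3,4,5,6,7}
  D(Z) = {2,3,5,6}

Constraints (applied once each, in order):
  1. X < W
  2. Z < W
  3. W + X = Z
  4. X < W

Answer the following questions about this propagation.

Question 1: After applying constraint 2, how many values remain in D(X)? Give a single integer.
Answer: 5

Derivation:
Constraint 1 (X < W) on D(X)={2,3,4,5,6,7} D(W)={2,3,4,5,6,7}: X {2,3,4,5,6,7}->{2,3,4,5,6}; W {2,3,4,5,6,7}->{3,4,5,6,7}
Constraint 2 (Z < W) on D(Z)={2,3,5,6} D(W)={3,4,5,6,7}: no change
So after constraint 2: D(X)={2,3,4,5,6}, size = 5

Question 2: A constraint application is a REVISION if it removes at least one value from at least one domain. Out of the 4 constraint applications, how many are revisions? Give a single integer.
Constraint 1 (X < W) on D(X)={2,3,4,5,6,7} D(W)={2,3,4,5,6,7}: X {2,3,4,5,6,7}->{2,3,4,5,6}; W {2,3,4,5,6,7}->{3,4,5,6,7} => REVISION
Constraint 2 (Z < W) on D(Z)={2,3,5,6} D(W)={3,4,5,6,7}: no change => not a revision
Constraint 3 (W + X = Z) on D(W)={3,4,5,6,7} D(X)={2,3,4,5,6} D(Z)={2,3,5,6}: W {3,4,5,6,7}->{3,4}; X {2,3,4,5,6}->{2,3}; Z {2,3,5,6}->{5,6} => REVISION
Constraint 4 (X < W) on D(X)={2,3} D(W)={3,4}: no change => not a revision
Total revisions = 2

Answer: 2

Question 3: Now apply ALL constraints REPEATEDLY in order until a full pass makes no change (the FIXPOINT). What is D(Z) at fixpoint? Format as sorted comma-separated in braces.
Answer: {}

Derivation:
pass 0 (initial): D(Z)={2,3,5,6}
pass 1: W {2,3,4,5,6,7}->{3,4}; X {2,3,4,5,6,7}->{2,3}; Z {2,3,5,6}->{5,6}
pass 2: W {3,4}->{}; X {2,3}->{}; Z {5,6}->{}
pass 3: no change
Fixpoint after 3 passes: D(Z) = {}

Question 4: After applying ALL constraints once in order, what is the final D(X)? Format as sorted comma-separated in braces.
Answer: {2,3}

Derivation:
Constraint 1 (X < W) on D(X)={2,3,4,5,6,7} D(W)={2,3,4,5,6,7}: X {2,3,4,5,6,7}->{2,3,4,5,6}; W {2,3,4,5,6,7}->{3,4,5,6,7}
Constraint 2 (Z < W) on D(Z)={2,3,5,6} D(W)={3,4,5,6,7}: no change
Constraint 3 (W + X = Z) on D(W)={3,4,5,6,7} D(X)={2,3,4,5,6} D(Z)={2,3,5,6}: W {3,4,5,6,7}->{3,4}; X {2,3,4,5,6}->{2,3}; Z {2,3,5,6}->{5,6}
Constraint 4 (X < W) on D(X)={2,3} D(W)={3,4}: no change
So after all 4 constraints: D(X) = {2,3}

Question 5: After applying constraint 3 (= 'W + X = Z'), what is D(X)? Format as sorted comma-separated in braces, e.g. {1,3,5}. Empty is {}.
Answer: {2,3}

Derivation:
Constraint 1 (X < W) on D(X)={2,3,4,5,6,7} D(W)={2,3,4,5,6,7}: X {2,3,4,5,6,7}->{2,3,4,5,6}; W {2,3,4,5,6,7}->{3,4,5,6,7}
Constraint 2 (Z < W) on D(Z)={2,3,5,6} D(W)={3,4,5,6,7}: no change
Constraint 3 (W + X = Z) on D(W)={3,4,5,6,7} D(X)={2,3,4,5,6} D(Z)={2,3,5,6}: W {3,4,5,6,7}->{3,4}; X {2,3,4,5,6}->{2,3}; Z {2,3,5,6}->{5,6}
So after constraint 3: D(X) = {2,3}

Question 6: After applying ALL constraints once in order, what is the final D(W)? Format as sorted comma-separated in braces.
Constraint 1 (X < W) on D(X)={2,3,4,5,6,7} D(W)={2,3,4,5,6,7}: X {2,3,4,5,6,7}->{2,3,4,5,6}; W {2,3,4,5,6,7}->{3,4,5,6,7}
Constraint 2 (Z < W) on D(Z)={2,3,5,6} D(W)={3,4,5,6,7}: no change
Constraint 3 (W + X = Z) on D(W)={3,4,5,6,7} D(X)={2,3,4,5,6} D(Z)={2,3,5,6}: W {3,4,5,6,7}->{3,4}; X {2,3,4,5,6}->{2,3}; Z {2,3,5,6}->{5,6}
Constraint 4 (X < W) on D(X)={2,3} D(W)={3,4}: no change
So after all 4 constraints: D(W) = {3,4}

Answer: {3,4}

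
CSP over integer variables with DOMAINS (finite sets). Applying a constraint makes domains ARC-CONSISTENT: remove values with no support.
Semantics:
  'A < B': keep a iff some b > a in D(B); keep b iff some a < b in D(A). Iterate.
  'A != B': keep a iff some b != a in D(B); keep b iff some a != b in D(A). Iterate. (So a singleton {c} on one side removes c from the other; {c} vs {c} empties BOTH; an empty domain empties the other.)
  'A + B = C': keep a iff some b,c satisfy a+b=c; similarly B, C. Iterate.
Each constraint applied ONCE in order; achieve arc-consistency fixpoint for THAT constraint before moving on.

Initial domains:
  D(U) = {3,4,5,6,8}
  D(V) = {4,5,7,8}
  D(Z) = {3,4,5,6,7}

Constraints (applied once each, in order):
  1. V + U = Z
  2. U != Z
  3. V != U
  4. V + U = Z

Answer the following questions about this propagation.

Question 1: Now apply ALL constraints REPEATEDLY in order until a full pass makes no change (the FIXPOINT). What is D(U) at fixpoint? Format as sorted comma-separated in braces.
pass 0 (initial): D(U)={3,4,5,6,8}
pass 1: U {3,4,5,6,8}->{3}; V {4,5,7,8}->{4}; Z {3,4,5,6,7}->{7}
pass 2: no change
Fixpoint after 2 passes: D(U) = {3}

Answer: {3}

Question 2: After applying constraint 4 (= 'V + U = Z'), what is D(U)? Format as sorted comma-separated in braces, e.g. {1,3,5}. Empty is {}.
Answer: {3}

Derivation:
Constraint 1 (V + U = Z) on D(V)={4,5,7,8} D(U)={3,4,5,6,8} D(Z)={3,4,5,6,7}: V {4,5,7,8}->{4}; U {3,4,5,6,8}->{3}; Z {3,4,5,6,7}->{7}
Constraint 2 (U != Z) on D(U)={3} D(Z)={7}: no change
Constraint 3 (V != U) on D(V)={4} D(U)={3}: no change
Constraint 4 (V + U = Z) on D(V)={4} D(U)={3} D(Z)={7}: no change
So after constraint 4: D(U) = {3}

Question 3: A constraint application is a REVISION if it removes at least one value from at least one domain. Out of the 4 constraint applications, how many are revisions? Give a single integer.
Answer: 1

Derivation:
Constraint 1 (V + U = Z) on D(V)={4,5,7,8} D(U)={3,4,5,6,8} D(Z)={3,4,5,6,7}: V {4,5,7,8}->{4}; U {3,4,5,6,8}->{3}; Z {3,4,5,6,7}->{7} => REVISION
Constraint 2 (U != Z) on D(U)={3} D(Z)={7}: no change => not a revision
Constraint 3 (V != U) on D(V)={4} D(U)={3}: no change => not a revision
Constraint 4 (V + U = Z) on D(V)={4} D(U)={3} D(Z)={7}: no change => not a revision
Total revisions = 1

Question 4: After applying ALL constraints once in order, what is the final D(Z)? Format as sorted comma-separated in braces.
Answer: {7}

Derivation:
Constraint 1 (V + U = Z) on D(V)={4,5,7,8} D(U)={3,4,5,6,8} D(Z)={3,4,5,6,7}: V {4,5,7,8}->{4}; U {3,4,5,6,8}->{3}; Z {3,4,5,6,7}->{7}
Constraint 2 (U != Z) on D(U)={3} D(Z)={7}: no change
Constraint 3 (V != U) on D(V)={4} D(U)={3}: no change
Constraint 4 (V + U = Z) on D(V)={4} D(U)={3} D(Z)={7}: no change
So after all 4 constraints: D(Z) = {7}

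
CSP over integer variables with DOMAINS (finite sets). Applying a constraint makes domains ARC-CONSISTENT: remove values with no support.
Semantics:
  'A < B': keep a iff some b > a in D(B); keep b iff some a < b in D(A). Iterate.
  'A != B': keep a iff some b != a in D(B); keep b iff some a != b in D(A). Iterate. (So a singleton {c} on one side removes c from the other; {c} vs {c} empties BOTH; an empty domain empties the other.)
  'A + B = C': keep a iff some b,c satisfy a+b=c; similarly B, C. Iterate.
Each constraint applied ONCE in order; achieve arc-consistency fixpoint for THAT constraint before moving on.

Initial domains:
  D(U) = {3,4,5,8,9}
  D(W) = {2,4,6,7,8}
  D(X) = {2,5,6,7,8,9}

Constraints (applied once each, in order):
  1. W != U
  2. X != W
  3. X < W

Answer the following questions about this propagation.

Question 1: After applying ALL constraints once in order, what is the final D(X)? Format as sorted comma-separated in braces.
Constraint 1 (W != U) on D(W)={2,4,6,7,8} D(U)={3,4,5,8,9}: no change
Constraint 2 (X != W) on D(X)={2,5,6,7,8,9} D(W)={2,4,6,7,8}: no change
Constraint 3 (X < W) on D(X)={2,5,6,7,8,9} D(W)={2,4,6,7,8}: X {2,5,6,7,8,9}->{2,5,6,7}; W {2,4,6,7,8}->{4,6,7,8}
So after all 3 constraints: D(X) = {2,5,6,7}

Answer: {2,5,6,7}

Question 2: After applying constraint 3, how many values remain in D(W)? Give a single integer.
Constraint 1 (W != U) on D(W)={2,4,6,7,8} D(U)={3,4,5,8,9}: no change
Constraint 2 (X != W) on D(X)={2,5,6,7,8,9} D(W)={2,4,6,7,8}: no change
Constraint 3 (X < W) on D(X)={2,5,6,7,8,9} D(W)={2,4,6,7,8}: X {2,5,6,7,8,9}->{2,5,6,7}; W {2,4,6,7,8}->{4,6,7,8}
So after constraint 3: D(W)={4,6,7,8}, size = 4

Answer: 4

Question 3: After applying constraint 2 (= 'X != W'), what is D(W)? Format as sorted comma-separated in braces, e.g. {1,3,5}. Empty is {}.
Answer: {2,4,6,7,8}

Derivation:
Constraint 1 (W != U) on D(W)={2,4,6,7,8} D(U)={3,4,5,8,9}: no change
Constraint 2 (X != W) on D(X)={2,5,6,7,8,9} D(W)={2,4,6,7,8}: no change
So after constraint 2: D(W) = {2,4,6,7,8}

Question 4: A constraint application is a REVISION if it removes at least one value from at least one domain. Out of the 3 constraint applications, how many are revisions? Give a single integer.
Constraint 1 (W != U) on D(W)={2,4,6,7,8} D(U)={3,4,5,8,9}: no change => not a revision
Constraint 2 (X != W) on D(X)={2,5,6,7,8,9} D(W)={2,4,6,7,8}: no change => not a revision
Constraint 3 (X < W) on D(X)={2,5,6,7,8,9} D(W)={2,4,6,7,8}: X {2,5,6,7,8,9}->{2,5,6,7}; W {2,4,6,7,8}->{4,6,7,8} => REVISION
Total revisions = 1

Answer: 1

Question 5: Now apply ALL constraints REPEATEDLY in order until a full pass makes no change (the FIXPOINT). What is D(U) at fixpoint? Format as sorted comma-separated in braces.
Answer: {3,4,5,8,9}

Derivation:
pass 0 (initial): D(U)={3,4,5,8,9}
pass 1: W {2,4,6,7,8}->{4,6,7,8}; X {2,5,6,7,8,9}->{2,5,6,7}
pass 2: no change
Fixpoint after 2 passes: D(U) = {3,4,5,8,9}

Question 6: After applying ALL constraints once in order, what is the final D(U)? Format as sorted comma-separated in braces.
Answer: {3,4,5,8,9}

Derivation:
Constraint 1 (W != U) on D(W)={2,4,6,7,8} D(U)={3,4,5,8,9}: no change
Constraint 2 (X != W) on D(X)={2,5,6,7,8,9} D(W)={2,4,6,7,8}: no change
Constraint 3 (X < W) on D(X)={2,5,6,7,8,9} D(W)={2,4,6,7,8}: X {2,5,6,7,8,9}->{2,5,6,7}; W {2,4,6,7,8}->{4,6,7,8}
So after all 3 constraints: D(U) = {3,4,5,8,9}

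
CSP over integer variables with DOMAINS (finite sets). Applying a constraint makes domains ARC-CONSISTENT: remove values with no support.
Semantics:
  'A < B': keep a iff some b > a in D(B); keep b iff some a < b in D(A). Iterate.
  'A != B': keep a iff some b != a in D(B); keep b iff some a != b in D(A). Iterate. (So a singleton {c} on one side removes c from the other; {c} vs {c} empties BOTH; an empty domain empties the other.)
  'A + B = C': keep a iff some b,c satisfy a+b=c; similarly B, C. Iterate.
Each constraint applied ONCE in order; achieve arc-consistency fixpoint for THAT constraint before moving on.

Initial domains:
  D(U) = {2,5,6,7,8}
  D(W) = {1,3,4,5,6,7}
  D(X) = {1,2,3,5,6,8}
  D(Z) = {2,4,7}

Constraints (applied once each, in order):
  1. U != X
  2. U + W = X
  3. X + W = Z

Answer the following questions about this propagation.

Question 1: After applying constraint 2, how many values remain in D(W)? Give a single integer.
Constraint 1 (U != X) on D(U)={2,5,6,7,8} D(X)={1,2,3,5,6,8}: no change
Constraint 2 (U + W = X) on D(U)={2,5,6,7,8} D(W)={1,3,4,5,6,7} D(X)={1,2,3,5,6,8}: U {2,5,6,7,8}->{2,5,7}; W {1,3,4,5,6,7}->{1,3,4,6}; X {1,2,3,5,6,8}->{3,5,6,8}
So after constraint 2: D(W)={1,3,4,6}, size = 4

Answer: 4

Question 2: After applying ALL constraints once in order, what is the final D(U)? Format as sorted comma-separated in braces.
Constraint 1 (U != X) on D(U)={2,5,6,7,8} D(X)={1,2,3,5,6,8}: no change
Constraint 2 (U + W = X) on D(U)={2,5,6,7,8} D(W)={1,3,4,5,6,7} D(X)={1,2,3,5,6,8}: U {2,5,6,7,8}->{2,5,7}; W {1,3,4,5,6,7}->{1,3,4,6}; X {1,2,3,5,6,8}->{3,5,6,8}
Constraint 3 (X + W = Z) on D(X)={3,5,6,8} D(W)={1,3,4,6} D(Z)={2,4,7}: X {3,5,6,8}->{3,6}; W {1,3,4,6}->{1,4}; Z {2,4,7}->{4,7}
So after all 3 constraints: D(U) = {2,5,7}

Answer: {2,5,7}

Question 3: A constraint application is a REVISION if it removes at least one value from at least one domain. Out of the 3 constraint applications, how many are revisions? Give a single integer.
Constraint 1 (U != X) on D(U)={2,5,6,7,8} D(X)={1,2,3,5,6,8}: no change => not a revision
Constraint 2 (U + W = X) on D(U)={2,5,6,7,8} D(W)={1,3,4,5,6,7} D(X)={1,2,3,5,6,8}: U {2,5,6,7,8}->{2,5,7}; W {1,3,4,5,6,7}->{1,3,4,6}; X {1,2,3,5,6,8}->{3,5,6,8} => REVISION
Constraint 3 (X + W = Z) on D(X)={3,5,6,8} D(W)={1,3,4,6} D(Z)={2,4,7}: X {3,5,6,8}->{3,6}; W {1,3,4,6}->{1,4}; Z {2,4,7}->{4,7} => REVISION
Total revisions = 2

Answer: 2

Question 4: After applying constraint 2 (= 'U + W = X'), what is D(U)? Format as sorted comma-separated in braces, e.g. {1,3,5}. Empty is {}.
Constraint 1 (U != X) on D(U)={2,5,6,7,8} D(X)={1,2,3,5,6,8}: no change
Constraint 2 (U + W = X) on D(U)={2,5,6,7,8} D(W)={1,3,4,5,6,7} D(X)={1,2,3,5,6,8}: U {2,5,6,7,8}->{2,5,7}; W {1,3,4,5,6,7}->{1,3,4,6}; X {1,2,3,5,6,8}->{3,5,6,8}
So after constraint 2: D(U) = {2,5,7}

Answer: {2,5,7}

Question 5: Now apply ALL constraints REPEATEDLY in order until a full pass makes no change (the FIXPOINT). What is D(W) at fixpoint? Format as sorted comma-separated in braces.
Answer: {1,4}

Derivation:
pass 0 (initial): D(W)={1,3,4,5,6,7}
pass 1: U {2,5,6,7,8}->{2,5,7}; W {1,3,4,5,6,7}->{1,4}; X {1,2,3,5,6,8}->{3,6}; Z {2,4,7}->{4,7}
pass 2: U {2,5,7}->{2,5}
pass 3: no change
Fixpoint after 3 passes: D(W) = {1,4}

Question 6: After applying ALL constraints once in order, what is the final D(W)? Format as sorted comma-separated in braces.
Answer: {1,4}

Derivation:
Constraint 1 (U != X) on D(U)={2,5,6,7,8} D(X)={1,2,3,5,6,8}: no change
Constraint 2 (U + W = X) on D(U)={2,5,6,7,8} D(W)={1,3,4,5,6,7} D(X)={1,2,3,5,6,8}: U {2,5,6,7,8}->{2,5,7}; W {1,3,4,5,6,7}->{1,3,4,6}; X {1,2,3,5,6,8}->{3,5,6,8}
Constraint 3 (X + W = Z) on D(X)={3,5,6,8} D(W)={1,3,4,6} D(Z)={2,4,7}: X {3,5,6,8}->{3,6}; W {1,3,4,6}->{1,4}; Z {2,4,7}->{4,7}
So after all 3 constraints: D(W) = {1,4}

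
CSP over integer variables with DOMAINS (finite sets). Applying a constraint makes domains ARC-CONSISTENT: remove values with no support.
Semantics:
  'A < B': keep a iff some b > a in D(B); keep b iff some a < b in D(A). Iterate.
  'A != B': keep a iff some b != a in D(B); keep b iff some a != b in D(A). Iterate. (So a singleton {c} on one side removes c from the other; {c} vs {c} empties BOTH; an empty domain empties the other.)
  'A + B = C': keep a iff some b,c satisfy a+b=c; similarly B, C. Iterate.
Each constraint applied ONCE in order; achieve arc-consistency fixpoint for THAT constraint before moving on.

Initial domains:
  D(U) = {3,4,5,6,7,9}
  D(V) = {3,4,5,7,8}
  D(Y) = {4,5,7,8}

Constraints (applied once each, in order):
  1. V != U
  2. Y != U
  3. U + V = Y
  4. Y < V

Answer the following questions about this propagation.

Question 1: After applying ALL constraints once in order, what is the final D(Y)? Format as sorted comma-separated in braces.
Answer: {}

Derivation:
Constraint 1 (V != U) on D(V)={3,4,5,7,8} D(U)={3,4,5,6,7,9}: no change
Constraint 2 (Y != U) on D(Y)={4,5,7,8} D(U)={3,4,5,6,7,9}: no change
Constraint 3 (U + V = Y) on D(U)={3,4,5,6,7,9} D(V)={3,4,5,7,8} D(Y)={4,5,7,8}: U {3,4,5,6,7,9}->{3,4,5}; V {3,4,5,7,8}->{3,4,5}; Y {4,5,7,8}->{7,8}
Constraint 4 (Y < V) on D(Y)={7,8} D(V)={3,4,5}: Y {7,8}->{}; V {3,4,5}->{}
So after all 4 constraints: D(Y) = {}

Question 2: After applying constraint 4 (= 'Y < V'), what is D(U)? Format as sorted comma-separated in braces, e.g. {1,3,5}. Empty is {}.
Answer: {3,4,5}

Derivation:
Constraint 1 (V != U) on D(V)={3,4,5,7,8} D(U)={3,4,5,6,7,9}: no change
Constraint 2 (Y != U) on D(Y)={4,5,7,8} D(U)={3,4,5,6,7,9}: no change
Constraint 3 (U + V = Y) on D(U)={3,4,5,6,7,9} D(V)={3,4,5,7,8} D(Y)={4,5,7,8}: U {3,4,5,6,7,9}->{3,4,5}; V {3,4,5,7,8}->{3,4,5}; Y {4,5,7,8}->{7,8}
Constraint 4 (Y < V) on D(Y)={7,8} D(V)={3,4,5}: Y {7,8}->{}; V {3,4,5}->{}
So after constraint 4: D(U) = {3,4,5}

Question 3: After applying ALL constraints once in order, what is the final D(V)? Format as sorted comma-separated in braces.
Answer: {}

Derivation:
Constraint 1 (V != U) on D(V)={3,4,5,7,8} D(U)={3,4,5,6,7,9}: no change
Constraint 2 (Y != U) on D(Y)={4,5,7,8} D(U)={3,4,5,6,7,9}: no change
Constraint 3 (U + V = Y) on D(U)={3,4,5,6,7,9} D(V)={3,4,5,7,8} D(Y)={4,5,7,8}: U {3,4,5,6,7,9}->{3,4,5}; V {3,4,5,7,8}->{3,4,5}; Y {4,5,7,8}->{7,8}
Constraint 4 (Y < V) on D(Y)={7,8} D(V)={3,4,5}: Y {7,8}->{}; V {3,4,5}->{}
So after all 4 constraints: D(V) = {}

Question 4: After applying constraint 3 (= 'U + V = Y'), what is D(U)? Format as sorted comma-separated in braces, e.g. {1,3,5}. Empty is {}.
Constraint 1 (V != U) on D(V)={3,4,5,7,8} D(U)={3,4,5,6,7,9}: no change
Constraint 2 (Y != U) on D(Y)={4,5,7,8} D(U)={3,4,5,6,7,9}: no change
Constraint 3 (U + V = Y) on D(U)={3,4,5,6,7,9} D(V)={3,4,5,7,8} D(Y)={4,5,7,8}: U {3,4,5,6,7,9}->{3,4,5}; V {3,4,5,7,8}->{3,4,5}; Y {4,5,7,8}->{7,8}
So after constraint 3: D(U) = {3,4,5}

Answer: {3,4,5}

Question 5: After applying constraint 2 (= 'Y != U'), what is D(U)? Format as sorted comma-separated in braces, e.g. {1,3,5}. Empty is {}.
Constraint 1 (V != U) on D(V)={3,4,5,7,8} D(U)={3,4,5,6,7,9}: no change
Constraint 2 (Y != U) on D(Y)={4,5,7,8} D(U)={3,4,5,6,7,9}: no change
So after constraint 2: D(U) = {3,4,5,6,7,9}

Answer: {3,4,5,6,7,9}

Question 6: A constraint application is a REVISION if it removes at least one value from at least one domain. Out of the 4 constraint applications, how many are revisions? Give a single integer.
Answer: 2

Derivation:
Constraint 1 (V != U) on D(V)={3,4,5,7,8} D(U)={3,4,5,6,7,9}: no change => not a revision
Constraint 2 (Y != U) on D(Y)={4,5,7,8} D(U)={3,4,5,6,7,9}: no change => not a revision
Constraint 3 (U + V = Y) on D(U)={3,4,5,6,7,9} D(V)={3,4,5,7,8} D(Y)={4,5,7,8}: U {3,4,5,6,7,9}->{3,4,5}; V {3,4,5,7,8}->{3,4,5}; Y {4,5,7,8}->{7,8} => REVISION
Constraint 4 (Y < V) on D(Y)={7,8} D(V)={3,4,5}: Y {7,8}->{}; V {3,4,5}->{} => REVISION
Total revisions = 2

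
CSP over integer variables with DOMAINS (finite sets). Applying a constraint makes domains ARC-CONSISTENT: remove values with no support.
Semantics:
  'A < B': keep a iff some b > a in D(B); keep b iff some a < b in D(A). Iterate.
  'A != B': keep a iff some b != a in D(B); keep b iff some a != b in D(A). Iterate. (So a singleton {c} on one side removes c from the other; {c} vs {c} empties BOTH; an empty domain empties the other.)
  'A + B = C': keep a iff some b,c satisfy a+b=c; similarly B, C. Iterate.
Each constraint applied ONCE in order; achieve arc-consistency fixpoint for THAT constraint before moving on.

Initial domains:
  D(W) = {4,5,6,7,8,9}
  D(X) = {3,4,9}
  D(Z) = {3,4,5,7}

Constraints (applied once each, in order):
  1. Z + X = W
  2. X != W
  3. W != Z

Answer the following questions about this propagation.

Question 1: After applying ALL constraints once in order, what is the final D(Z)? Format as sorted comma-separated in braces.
Constraint 1 (Z + X = W) on D(Z)={3,4,5,7} D(X)={3,4,9} D(W)={4,5,6,7,8,9}: Z {3,4,5,7}->{3,4,5}; X {3,4,9}->{3,4}; W {4,5,6,7,8,9}->{6,7,8,9}
Constraint 2 (X != W) on D(X)={3,4} D(W)={6,7,8,9}: no change
Constraint 3 (W != Z) on D(W)={6,7,8,9} D(Z)={3,4,5}: no change
So after all 3 constraints: D(Z) = {3,4,5}

Answer: {3,4,5}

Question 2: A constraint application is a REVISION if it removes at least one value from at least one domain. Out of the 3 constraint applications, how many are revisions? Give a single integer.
Answer: 1

Derivation:
Constraint 1 (Z + X = W) on D(Z)={3,4,5,7} D(X)={3,4,9} D(W)={4,5,6,7,8,9}: Z {3,4,5,7}->{3,4,5}; X {3,4,9}->{3,4}; W {4,5,6,7,8,9}->{6,7,8,9} => REVISION
Constraint 2 (X != W) on D(X)={3,4} D(W)={6,7,8,9}: no change => not a revision
Constraint 3 (W != Z) on D(W)={6,7,8,9} D(Z)={3,4,5}: no change => not a revision
Total revisions = 1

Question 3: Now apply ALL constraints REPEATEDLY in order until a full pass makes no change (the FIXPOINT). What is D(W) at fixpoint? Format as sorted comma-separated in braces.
pass 0 (initial): D(W)={4,5,6,7,8,9}
pass 1: W {4,5,6,7,8,9}->{6,7,8,9}; X {3,4,9}->{3,4}; Z {3,4,5,7}->{3,4,5}
pass 2: no change
Fixpoint after 2 passes: D(W) = {6,7,8,9}

Answer: {6,7,8,9}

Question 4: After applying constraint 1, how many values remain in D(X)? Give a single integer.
Answer: 2

Derivation:
Constraint 1 (Z + X = W) on D(Z)={3,4,5,7} D(X)={3,4,9} D(W)={4,5,6,7,8,9}: Z {3,4,5,7}->{3,4,5}; X {3,4,9}->{3,4}; W {4,5,6,7,8,9}->{6,7,8,9}
So after constraint 1: D(X)={3,4}, size = 2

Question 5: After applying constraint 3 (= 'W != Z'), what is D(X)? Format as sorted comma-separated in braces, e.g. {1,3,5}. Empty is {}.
Constraint 1 (Z + X = W) on D(Z)={3,4,5,7} D(X)={3,4,9} D(W)={4,5,6,7,8,9}: Z {3,4,5,7}->{3,4,5}; X {3,4,9}->{3,4}; W {4,5,6,7,8,9}->{6,7,8,9}
Constraint 2 (X != W) on D(X)={3,4} D(W)={6,7,8,9}: no change
Constraint 3 (W != Z) on D(W)={6,7,8,9} D(Z)={3,4,5}: no change
So after constraint 3: D(X) = {3,4}

Answer: {3,4}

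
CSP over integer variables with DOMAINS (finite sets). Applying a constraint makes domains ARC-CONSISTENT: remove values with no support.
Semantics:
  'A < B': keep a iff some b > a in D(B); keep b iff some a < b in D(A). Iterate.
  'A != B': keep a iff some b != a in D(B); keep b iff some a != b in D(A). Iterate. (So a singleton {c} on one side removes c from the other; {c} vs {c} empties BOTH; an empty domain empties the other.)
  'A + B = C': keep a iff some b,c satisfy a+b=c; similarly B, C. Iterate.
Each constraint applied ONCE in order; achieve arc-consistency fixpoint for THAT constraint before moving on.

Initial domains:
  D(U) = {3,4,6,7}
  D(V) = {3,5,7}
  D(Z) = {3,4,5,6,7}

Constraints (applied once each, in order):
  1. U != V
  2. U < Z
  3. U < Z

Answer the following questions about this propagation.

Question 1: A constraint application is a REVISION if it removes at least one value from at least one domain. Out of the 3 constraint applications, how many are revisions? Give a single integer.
Answer: 1

Derivation:
Constraint 1 (U != V) on D(U)={3,4,6,7} D(V)={3,5,7}: no change => not a revision
Constraint 2 (U < Z) on D(U)={3,4,6,7} D(Z)={3,4,5,6,7}: U {3,4,6,7}->{3,4,6}; Z {3,4,5,6,7}->{4,5,6,7} => REVISION
Constraint 3 (U < Z) on D(U)={3,4,6} D(Z)={4,5,6,7}: no change => not a revision
Total revisions = 1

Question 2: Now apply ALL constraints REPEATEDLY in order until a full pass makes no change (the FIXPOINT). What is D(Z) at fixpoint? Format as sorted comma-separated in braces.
Answer: {4,5,6,7}

Derivation:
pass 0 (initial): D(Z)={3,4,5,6,7}
pass 1: U {3,4,6,7}->{3,4,6}; Z {3,4,5,6,7}->{4,5,6,7}
pass 2: no change
Fixpoint after 2 passes: D(Z) = {4,5,6,7}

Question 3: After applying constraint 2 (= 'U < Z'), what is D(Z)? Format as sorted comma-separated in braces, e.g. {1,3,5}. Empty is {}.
Answer: {4,5,6,7}

Derivation:
Constraint 1 (U != V) on D(U)={3,4,6,7} D(V)={3,5,7}: no change
Constraint 2 (U < Z) on D(U)={3,4,6,7} D(Z)={3,4,5,6,7}: U {3,4,6,7}->{3,4,6}; Z {3,4,5,6,7}->{4,5,6,7}
So after constraint 2: D(Z) = {4,5,6,7}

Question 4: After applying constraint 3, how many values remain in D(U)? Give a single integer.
Answer: 3

Derivation:
Constraint 1 (U != V) on D(U)={3,4,6,7} D(V)={3,5,7}: no change
Constraint 2 (U < Z) on D(U)={3,4,6,7} D(Z)={3,4,5,6,7}: U {3,4,6,7}->{3,4,6}; Z {3,4,5,6,7}->{4,5,6,7}
Constraint 3 (U < Z) on D(U)={3,4,6} D(Z)={4,5,6,7}: no change
So after constraint 3: D(U)={3,4,6}, size = 3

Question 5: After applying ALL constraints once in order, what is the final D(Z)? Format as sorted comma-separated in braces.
Constraint 1 (U != V) on D(U)={3,4,6,7} D(V)={3,5,7}: no change
Constraint 2 (U < Z) on D(U)={3,4,6,7} D(Z)={3,4,5,6,7}: U {3,4,6,7}->{3,4,6}; Z {3,4,5,6,7}->{4,5,6,7}
Constraint 3 (U < Z) on D(U)={3,4,6} D(Z)={4,5,6,7}: no change
So after all 3 constraints: D(Z) = {4,5,6,7}

Answer: {4,5,6,7}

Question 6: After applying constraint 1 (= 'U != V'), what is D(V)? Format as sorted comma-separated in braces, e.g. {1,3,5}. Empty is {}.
Constraint 1 (U != V) on D(U)={3,4,6,7} D(V)={3,5,7}: no change
So after constraint 1: D(V) = {3,5,7}

Answer: {3,5,7}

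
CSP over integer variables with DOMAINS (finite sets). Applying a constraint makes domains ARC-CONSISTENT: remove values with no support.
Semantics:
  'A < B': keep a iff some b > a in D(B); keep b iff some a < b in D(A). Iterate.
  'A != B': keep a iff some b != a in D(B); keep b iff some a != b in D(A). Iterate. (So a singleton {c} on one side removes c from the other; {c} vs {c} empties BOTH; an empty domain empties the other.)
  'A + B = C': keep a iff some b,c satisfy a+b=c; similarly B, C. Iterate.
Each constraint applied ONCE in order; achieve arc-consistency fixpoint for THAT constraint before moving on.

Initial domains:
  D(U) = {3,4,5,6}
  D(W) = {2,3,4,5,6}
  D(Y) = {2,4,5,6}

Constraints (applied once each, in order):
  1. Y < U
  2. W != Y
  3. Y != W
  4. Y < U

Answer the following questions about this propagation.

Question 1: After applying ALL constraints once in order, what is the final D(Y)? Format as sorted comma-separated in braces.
Answer: {2,4,5}

Derivation:
Constraint 1 (Y < U) on D(Y)={2,4,5,6} D(U)={3,4,5,6}: Y {2,4,5,6}->{2,4,5}
Constraint 2 (W != Y) on D(W)={2,3,4,5,6} D(Y)={2,4,5}: no change
Constraint 3 (Y != W) on D(Y)={2,4,5} D(W)={2,3,4,5,6}: no change
Constraint 4 (Y < U) on D(Y)={2,4,5} D(U)={3,4,5,6}: no change
So after all 4 constraints: D(Y) = {2,4,5}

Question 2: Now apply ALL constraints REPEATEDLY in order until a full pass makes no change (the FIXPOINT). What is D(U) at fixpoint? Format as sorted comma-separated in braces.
Answer: {3,4,5,6}

Derivation:
pass 0 (initial): D(U)={3,4,5,6}
pass 1: Y {2,4,5,6}->{2,4,5}
pass 2: no change
Fixpoint after 2 passes: D(U) = {3,4,5,6}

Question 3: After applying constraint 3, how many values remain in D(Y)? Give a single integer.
Answer: 3

Derivation:
Constraint 1 (Y < U) on D(Y)={2,4,5,6} D(U)={3,4,5,6}: Y {2,4,5,6}->{2,4,5}
Constraint 2 (W != Y) on D(W)={2,3,4,5,6} D(Y)={2,4,5}: no change
Constraint 3 (Y != W) on D(Y)={2,4,5} D(W)={2,3,4,5,6}: no change
So after constraint 3: D(Y)={2,4,5}, size = 3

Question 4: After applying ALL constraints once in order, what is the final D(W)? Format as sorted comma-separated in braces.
Answer: {2,3,4,5,6}

Derivation:
Constraint 1 (Y < U) on D(Y)={2,4,5,6} D(U)={3,4,5,6}: Y {2,4,5,6}->{2,4,5}
Constraint 2 (W != Y) on D(W)={2,3,4,5,6} D(Y)={2,4,5}: no change
Constraint 3 (Y != W) on D(Y)={2,4,5} D(W)={2,3,4,5,6}: no change
Constraint 4 (Y < U) on D(Y)={2,4,5} D(U)={3,4,5,6}: no change
So after all 4 constraints: D(W) = {2,3,4,5,6}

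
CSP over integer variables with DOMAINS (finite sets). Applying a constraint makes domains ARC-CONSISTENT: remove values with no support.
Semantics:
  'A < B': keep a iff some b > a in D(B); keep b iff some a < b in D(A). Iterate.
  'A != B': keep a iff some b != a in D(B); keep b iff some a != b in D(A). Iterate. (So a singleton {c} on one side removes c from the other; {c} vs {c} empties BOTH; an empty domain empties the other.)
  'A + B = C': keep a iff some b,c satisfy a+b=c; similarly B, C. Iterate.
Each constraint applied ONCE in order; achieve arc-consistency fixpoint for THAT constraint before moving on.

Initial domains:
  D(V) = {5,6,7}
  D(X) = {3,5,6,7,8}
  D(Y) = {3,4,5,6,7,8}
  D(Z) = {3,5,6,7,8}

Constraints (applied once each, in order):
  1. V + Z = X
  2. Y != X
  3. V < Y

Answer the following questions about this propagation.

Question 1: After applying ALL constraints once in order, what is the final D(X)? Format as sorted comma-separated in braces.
Constraint 1 (V + Z = X) on D(V)={5,6,7} D(Z)={3,5,6,7,8} D(X)={3,5,6,7,8}: V {5,6,7}->{5}; Z {3,5,6,7,8}->{3}; X {3,5,6,7,8}->{8}
Constraint 2 (Y != X) on D(Y)={3,4,5,6,7,8} D(X)={8}: Y {3,4,5,6,7,8}->{3,4,5,6,7}
Constraint 3 (V < Y) on D(V)={5} D(Y)={3,4,5,6,7}: Y {3,4,5,6,7}->{6,7}
So after all 3 constraints: D(X) = {8}

Answer: {8}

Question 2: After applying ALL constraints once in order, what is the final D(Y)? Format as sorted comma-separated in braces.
Answer: {6,7}

Derivation:
Constraint 1 (V + Z = X) on D(V)={5,6,7} D(Z)={3,5,6,7,8} D(X)={3,5,6,7,8}: V {5,6,7}->{5}; Z {3,5,6,7,8}->{3}; X {3,5,6,7,8}->{8}
Constraint 2 (Y != X) on D(Y)={3,4,5,6,7,8} D(X)={8}: Y {3,4,5,6,7,8}->{3,4,5,6,7}
Constraint 3 (V < Y) on D(V)={5} D(Y)={3,4,5,6,7}: Y {3,4,5,6,7}->{6,7}
So after all 3 constraints: D(Y) = {6,7}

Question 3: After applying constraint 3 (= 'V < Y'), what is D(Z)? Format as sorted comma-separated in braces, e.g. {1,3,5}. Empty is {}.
Constraint 1 (V + Z = X) on D(V)={5,6,7} D(Z)={3,5,6,7,8} D(X)={3,5,6,7,8}: V {5,6,7}->{5}; Z {3,5,6,7,8}->{3}; X {3,5,6,7,8}->{8}
Constraint 2 (Y != X) on D(Y)={3,4,5,6,7,8} D(X)={8}: Y {3,4,5,6,7,8}->{3,4,5,6,7}
Constraint 3 (V < Y) on D(V)={5} D(Y)={3,4,5,6,7}: Y {3,4,5,6,7}->{6,7}
So after constraint 3: D(Z) = {3}

Answer: {3}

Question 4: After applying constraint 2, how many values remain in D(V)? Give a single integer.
Answer: 1

Derivation:
Constraint 1 (V + Z = X) on D(V)={5,6,7} D(Z)={3,5,6,7,8} D(X)={3,5,6,7,8}: V {5,6,7}->{5}; Z {3,5,6,7,8}->{3}; X {3,5,6,7,8}->{8}
Constraint 2 (Y != X) on D(Y)={3,4,5,6,7,8} D(X)={8}: Y {3,4,5,6,7,8}->{3,4,5,6,7}
So after constraint 2: D(V)={5}, size = 1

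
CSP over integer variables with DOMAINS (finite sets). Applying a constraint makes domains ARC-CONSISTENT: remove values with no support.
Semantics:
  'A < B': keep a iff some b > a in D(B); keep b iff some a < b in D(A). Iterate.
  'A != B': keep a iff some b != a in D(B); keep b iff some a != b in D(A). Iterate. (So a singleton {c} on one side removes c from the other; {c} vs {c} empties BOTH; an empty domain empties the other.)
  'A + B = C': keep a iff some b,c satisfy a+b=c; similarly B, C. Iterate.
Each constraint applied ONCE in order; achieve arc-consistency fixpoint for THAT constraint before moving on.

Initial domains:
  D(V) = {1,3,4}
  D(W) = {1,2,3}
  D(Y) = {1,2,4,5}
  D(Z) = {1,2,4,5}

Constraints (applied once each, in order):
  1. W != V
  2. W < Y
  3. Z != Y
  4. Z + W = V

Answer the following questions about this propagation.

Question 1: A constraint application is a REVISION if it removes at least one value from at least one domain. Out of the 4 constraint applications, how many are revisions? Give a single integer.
Answer: 2

Derivation:
Constraint 1 (W != V) on D(W)={1,2,3} D(V)={1,3,4}: no change => not a revision
Constraint 2 (W < Y) on D(W)={1,2,3} D(Y)={1,2,4,5}: Y {1,2,4,5}->{2,4,5} => REVISION
Constraint 3 (Z != Y) on D(Z)={1,2,4,5} D(Y)={2,4,5}: no change => not a revision
Constraint 4 (Z + W = V) on D(Z)={1,2,4,5} D(W)={1,2,3} D(V)={1,3,4}: Z {1,2,4,5}->{1,2}; V {1,3,4}->{3,4} => REVISION
Total revisions = 2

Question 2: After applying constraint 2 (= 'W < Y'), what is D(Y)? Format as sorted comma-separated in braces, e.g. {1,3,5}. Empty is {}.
Constraint 1 (W != V) on D(W)={1,2,3} D(V)={1,3,4}: no change
Constraint 2 (W < Y) on D(W)={1,2,3} D(Y)={1,2,4,5}: Y {1,2,4,5}->{2,4,5}
So after constraint 2: D(Y) = {2,4,5}

Answer: {2,4,5}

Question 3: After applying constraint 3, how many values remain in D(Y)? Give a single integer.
Answer: 3

Derivation:
Constraint 1 (W != V) on D(W)={1,2,3} D(V)={1,3,4}: no change
Constraint 2 (W < Y) on D(W)={1,2,3} D(Y)={1,2,4,5}: Y {1,2,4,5}->{2,4,5}
Constraint 3 (Z != Y) on D(Z)={1,2,4,5} D(Y)={2,4,5}: no change
So after constraint 3: D(Y)={2,4,5}, size = 3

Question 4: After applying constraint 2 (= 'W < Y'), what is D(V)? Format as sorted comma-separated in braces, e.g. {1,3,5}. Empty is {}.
Answer: {1,3,4}

Derivation:
Constraint 1 (W != V) on D(W)={1,2,3} D(V)={1,3,4}: no change
Constraint 2 (W < Y) on D(W)={1,2,3} D(Y)={1,2,4,5}: Y {1,2,4,5}->{2,4,5}
So after constraint 2: D(V) = {1,3,4}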